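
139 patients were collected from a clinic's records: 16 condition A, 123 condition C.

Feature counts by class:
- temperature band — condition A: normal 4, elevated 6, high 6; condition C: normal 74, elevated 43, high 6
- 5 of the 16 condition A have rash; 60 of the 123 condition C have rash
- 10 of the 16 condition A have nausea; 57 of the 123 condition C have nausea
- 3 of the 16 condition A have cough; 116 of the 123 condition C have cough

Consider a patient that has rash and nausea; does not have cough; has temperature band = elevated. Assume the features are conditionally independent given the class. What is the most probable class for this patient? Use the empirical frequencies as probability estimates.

condition A

condition A: (16/139) × (6/16) × (5/16) × (10/16) × (13/16) ≈ 0.00684999
condition C: (123/139) × (43/123) × (60/123) × (57/123) × (7/123) ≈ 0.00397981
Highest score → condition A.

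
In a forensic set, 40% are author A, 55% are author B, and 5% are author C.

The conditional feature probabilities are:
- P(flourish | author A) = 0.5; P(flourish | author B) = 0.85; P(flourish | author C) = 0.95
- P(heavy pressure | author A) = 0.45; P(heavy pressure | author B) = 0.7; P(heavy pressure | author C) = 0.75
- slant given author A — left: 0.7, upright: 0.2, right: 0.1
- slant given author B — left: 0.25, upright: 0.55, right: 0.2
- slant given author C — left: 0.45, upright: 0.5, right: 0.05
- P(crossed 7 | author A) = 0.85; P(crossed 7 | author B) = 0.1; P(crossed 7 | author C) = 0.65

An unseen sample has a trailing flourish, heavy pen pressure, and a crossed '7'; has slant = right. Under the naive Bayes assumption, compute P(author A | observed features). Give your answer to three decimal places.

author A: 0.4 × 0.5 × 0.45 × 0.1 × 0.85 = 0.00765
author B: 0.55 × 0.85 × 0.7 × 0.2 × 0.1 = 0.006545
author C: 0.05 × 0.95 × 0.75 × 0.05 × 0.65 = 0.0011578125
P(author A | x) = 0.00765 / 0.0153528125 ≈ 0.498

0.498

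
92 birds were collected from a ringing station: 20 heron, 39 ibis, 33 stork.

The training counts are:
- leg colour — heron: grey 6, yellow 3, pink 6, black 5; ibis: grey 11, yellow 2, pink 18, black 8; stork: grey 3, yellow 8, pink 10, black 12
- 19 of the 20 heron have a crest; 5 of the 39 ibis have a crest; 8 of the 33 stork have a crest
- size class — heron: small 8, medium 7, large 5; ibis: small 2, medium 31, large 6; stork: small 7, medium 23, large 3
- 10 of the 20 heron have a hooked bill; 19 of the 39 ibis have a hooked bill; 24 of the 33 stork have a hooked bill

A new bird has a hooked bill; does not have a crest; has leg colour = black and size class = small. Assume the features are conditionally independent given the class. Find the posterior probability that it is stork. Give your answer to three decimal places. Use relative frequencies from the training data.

heron: (20/92) × (5/20) × (1/20) × (8/20) × (10/20) ≈ 0.000543478
ibis: (39/92) × (8/39) × (34/39) × (2/39) × (19/39) ≈ 0.00189396
stork: (33/92) × (12/33) × (25/33) × (7/33) × (24/33) ≈ 0.0152441
P(stork | x) = 0.0152441 / 0.017681538 ≈ 0.862

0.862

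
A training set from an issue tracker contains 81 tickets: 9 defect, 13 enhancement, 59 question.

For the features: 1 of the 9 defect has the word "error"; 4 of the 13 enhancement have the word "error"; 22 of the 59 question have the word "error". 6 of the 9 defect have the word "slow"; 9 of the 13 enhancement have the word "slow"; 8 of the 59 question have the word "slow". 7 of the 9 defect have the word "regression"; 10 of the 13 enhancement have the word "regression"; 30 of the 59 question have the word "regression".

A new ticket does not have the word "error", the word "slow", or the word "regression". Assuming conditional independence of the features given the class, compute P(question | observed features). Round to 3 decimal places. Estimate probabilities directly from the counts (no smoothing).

defect: (9/81) × (8/9) × (3/9) × (2/9) ≈ 0.00731596
enhancement: (13/81) × (9/13) × (4/13) × (3/13) ≈ 0.00788955
question: (59/81) × (37/59) × (51/59) × (29/59) ≈ 0.19408
P(question | x) = 0.19408 / 0.20928551 ≈ 0.927

0.927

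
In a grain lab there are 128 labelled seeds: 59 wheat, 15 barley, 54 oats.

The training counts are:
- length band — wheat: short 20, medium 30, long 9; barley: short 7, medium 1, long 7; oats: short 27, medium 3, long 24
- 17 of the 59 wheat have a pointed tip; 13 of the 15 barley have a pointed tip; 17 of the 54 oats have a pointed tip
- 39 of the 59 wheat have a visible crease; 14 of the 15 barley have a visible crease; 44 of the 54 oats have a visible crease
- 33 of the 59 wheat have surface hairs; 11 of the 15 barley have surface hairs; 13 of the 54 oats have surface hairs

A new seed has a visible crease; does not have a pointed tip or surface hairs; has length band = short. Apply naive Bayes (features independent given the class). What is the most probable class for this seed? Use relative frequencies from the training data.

wheat: (59/128) × (20/59) × (42/59) × (39/59) × (26/59) ≈ 0.0324005
barley: (15/128) × (7/15) × (2/15) × (14/15) × (4/15) ≈ 0.00181481
oats: (54/128) × (27/54) × (37/54) × (44/54) × (41/54) ≈ 0.0894151
Highest score → oats.

oats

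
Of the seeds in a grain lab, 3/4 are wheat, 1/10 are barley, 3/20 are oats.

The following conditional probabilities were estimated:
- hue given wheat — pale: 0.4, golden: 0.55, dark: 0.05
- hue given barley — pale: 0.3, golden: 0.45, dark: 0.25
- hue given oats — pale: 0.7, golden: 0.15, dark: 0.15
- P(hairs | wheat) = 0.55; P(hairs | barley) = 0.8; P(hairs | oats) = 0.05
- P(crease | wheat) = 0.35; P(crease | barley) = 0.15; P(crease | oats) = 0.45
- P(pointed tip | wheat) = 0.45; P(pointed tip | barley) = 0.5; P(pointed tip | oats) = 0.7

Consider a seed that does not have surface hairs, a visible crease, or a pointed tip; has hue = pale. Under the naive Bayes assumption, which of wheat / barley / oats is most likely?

wheat: 0.75 × 0.4 × (1−0.55) × (1−0.35) × (1−0.45) = 0.0482625
barley: 0.1 × 0.3 × (1−0.8) × (1−0.15) × (1−0.5) = 0.00255
oats: 0.15 × 0.7 × (1−0.05) × (1−0.45) × (1−0.7) = 0.01645875
Highest score → wheat.

wheat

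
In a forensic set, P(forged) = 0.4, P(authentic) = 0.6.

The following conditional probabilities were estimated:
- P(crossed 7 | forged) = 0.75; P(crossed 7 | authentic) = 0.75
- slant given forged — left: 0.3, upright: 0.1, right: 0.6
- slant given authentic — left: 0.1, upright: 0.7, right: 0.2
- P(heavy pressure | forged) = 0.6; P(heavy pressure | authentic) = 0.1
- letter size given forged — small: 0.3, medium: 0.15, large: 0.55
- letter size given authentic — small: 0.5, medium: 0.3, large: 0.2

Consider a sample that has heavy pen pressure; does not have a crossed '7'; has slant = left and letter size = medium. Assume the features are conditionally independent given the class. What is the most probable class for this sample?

forged

forged: 0.4 × (1−0.75) × 0.3 × 0.6 × 0.15 = 0.0027
authentic: 0.6 × (1−0.75) × 0.1 × 0.1 × 0.3 = 0.00045
Highest score → forged.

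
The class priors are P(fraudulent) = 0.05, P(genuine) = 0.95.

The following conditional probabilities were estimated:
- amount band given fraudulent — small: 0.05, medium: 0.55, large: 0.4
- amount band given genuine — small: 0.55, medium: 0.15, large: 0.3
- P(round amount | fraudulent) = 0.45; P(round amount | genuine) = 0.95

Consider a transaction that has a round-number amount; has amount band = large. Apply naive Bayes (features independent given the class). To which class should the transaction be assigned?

fraudulent: 0.05 × 0.4 × 0.45 = 0.009
genuine: 0.95 × 0.3 × 0.95 = 0.27075
Highest score → genuine.

genuine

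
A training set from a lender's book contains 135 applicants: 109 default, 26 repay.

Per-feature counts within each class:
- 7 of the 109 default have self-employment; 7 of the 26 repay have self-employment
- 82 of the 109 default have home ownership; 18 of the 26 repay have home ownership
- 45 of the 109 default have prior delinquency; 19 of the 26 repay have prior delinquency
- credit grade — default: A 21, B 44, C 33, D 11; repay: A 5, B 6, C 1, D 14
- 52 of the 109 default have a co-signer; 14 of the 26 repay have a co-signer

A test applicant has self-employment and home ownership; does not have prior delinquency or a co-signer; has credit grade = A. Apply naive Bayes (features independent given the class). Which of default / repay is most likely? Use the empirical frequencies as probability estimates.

default: (109/135) × (7/109) × (82/109) × (64/109) × (21/109) × (57/109) ≈ 0.00230752
repay: (26/135) × (7/26) × (18/26) × (7/26) × (5/26) × (12/26) ≈ 0.000857813
Highest score → default.

default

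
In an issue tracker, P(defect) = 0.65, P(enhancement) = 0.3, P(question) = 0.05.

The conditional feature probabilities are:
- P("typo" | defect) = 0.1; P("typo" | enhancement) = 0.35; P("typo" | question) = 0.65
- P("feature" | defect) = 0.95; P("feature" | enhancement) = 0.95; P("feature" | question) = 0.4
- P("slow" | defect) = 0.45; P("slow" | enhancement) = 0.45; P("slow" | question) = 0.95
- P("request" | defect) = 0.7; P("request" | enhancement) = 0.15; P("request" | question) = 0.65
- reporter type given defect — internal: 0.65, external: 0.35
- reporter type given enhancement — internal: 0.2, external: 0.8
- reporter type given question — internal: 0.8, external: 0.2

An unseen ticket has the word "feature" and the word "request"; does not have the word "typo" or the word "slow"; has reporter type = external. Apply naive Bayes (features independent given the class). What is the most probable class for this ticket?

defect: 0.65 × (1−0.1) × 0.95 × (1−0.45) × 0.7 × 0.35 = 0.0748873125
enhancement: 0.3 × (1−0.35) × 0.95 × (1−0.45) × 0.15 × 0.8 = 0.0122265
question: 0.05 × (1−0.65) × 0.4 × (1−0.95) × 0.65 × 0.2 = 0.0000455
Highest score → defect.

defect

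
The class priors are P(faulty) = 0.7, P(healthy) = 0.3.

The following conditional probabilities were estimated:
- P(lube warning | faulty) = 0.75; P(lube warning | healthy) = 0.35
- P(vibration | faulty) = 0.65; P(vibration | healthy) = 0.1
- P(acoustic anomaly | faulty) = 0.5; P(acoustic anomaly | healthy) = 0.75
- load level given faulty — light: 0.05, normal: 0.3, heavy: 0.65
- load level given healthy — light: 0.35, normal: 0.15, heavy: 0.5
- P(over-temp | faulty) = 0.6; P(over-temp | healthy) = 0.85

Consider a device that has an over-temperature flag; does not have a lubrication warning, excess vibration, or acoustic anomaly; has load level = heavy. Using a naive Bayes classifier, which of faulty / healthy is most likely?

healthy

faulty: 0.7 × (1−0.75) × (1−0.65) × (1−0.5) × 0.65 × 0.6 = 0.01194375
healthy: 0.3 × (1−0.35) × (1−0.1) × (1−0.75) × 0.5 × 0.85 = 0.018646875
Highest score → healthy.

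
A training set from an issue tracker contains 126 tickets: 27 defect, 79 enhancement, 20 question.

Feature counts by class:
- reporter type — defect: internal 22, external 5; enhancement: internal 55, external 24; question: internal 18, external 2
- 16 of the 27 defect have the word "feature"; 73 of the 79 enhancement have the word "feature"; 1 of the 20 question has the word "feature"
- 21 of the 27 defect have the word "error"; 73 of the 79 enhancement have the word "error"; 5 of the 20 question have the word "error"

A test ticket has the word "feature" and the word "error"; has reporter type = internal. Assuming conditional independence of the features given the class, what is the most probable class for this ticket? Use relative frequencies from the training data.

defect: (27/126) × (22/27) × (16/27) × (21/27) ≈ 0.0804755
enhancement: (79/126) × (55/79) × (73/79) × (73/79) ≈ 0.372721
question: (20/126) × (18/20) × (1/20) × (5/20) ≈ 0.00178571
Highest score → enhancement.

enhancement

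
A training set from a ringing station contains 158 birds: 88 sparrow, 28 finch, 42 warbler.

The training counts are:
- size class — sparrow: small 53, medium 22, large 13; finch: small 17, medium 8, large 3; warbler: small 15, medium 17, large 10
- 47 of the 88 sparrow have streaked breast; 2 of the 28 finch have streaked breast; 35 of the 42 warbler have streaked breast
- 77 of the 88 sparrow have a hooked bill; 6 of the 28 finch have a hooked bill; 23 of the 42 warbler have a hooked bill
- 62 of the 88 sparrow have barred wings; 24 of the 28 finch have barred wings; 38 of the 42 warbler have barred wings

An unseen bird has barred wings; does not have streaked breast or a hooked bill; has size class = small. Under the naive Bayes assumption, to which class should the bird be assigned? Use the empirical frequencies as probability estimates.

sparrow: (88/158) × (53/88) × (41/88) × (11/88) × (62/88) ≈ 0.0137638
finch: (28/158) × (17/28) × (26/28) × (22/28) × (24/28) ≈ 0.067286
warbler: (42/158) × (15/42) × (7/42) × (19/42) × (38/42) ≈ 0.00647622
Highest score → finch.

finch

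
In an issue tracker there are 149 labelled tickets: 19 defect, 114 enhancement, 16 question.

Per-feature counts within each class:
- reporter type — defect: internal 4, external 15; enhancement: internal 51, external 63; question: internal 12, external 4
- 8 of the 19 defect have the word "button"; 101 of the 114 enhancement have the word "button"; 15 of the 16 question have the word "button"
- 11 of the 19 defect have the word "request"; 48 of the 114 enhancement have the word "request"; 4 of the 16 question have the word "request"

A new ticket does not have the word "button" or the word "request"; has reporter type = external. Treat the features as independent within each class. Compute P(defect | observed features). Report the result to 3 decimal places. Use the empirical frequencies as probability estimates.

0.457

defect: (19/149) × (15/19) × (11/19) × (8/19) ≈ 0.0245403
enhancement: (114/149) × (63/114) × (13/114) × (66/114) ≈ 0.0279146
question: (16/149) × (4/16) × (1/16) × (12/16) ≈ 0.00125839
P(defect | x) = 0.0245403 / 0.05371329 ≈ 0.457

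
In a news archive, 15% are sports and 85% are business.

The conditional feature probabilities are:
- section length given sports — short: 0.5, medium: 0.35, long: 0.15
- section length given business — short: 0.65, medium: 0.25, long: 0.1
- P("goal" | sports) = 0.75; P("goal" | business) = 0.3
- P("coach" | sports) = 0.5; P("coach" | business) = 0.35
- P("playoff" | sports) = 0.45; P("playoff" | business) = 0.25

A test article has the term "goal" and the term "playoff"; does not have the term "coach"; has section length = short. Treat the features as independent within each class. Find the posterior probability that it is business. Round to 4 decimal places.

0.6803

sports: 0.15 × 0.5 × 0.75 × (1−0.5) × 0.45 = 0.01265625
business: 0.85 × 0.65 × 0.3 × (1−0.35) × 0.25 = 0.026934375
P(business | x) = 0.026934375 / 0.039590625 ≈ 0.6803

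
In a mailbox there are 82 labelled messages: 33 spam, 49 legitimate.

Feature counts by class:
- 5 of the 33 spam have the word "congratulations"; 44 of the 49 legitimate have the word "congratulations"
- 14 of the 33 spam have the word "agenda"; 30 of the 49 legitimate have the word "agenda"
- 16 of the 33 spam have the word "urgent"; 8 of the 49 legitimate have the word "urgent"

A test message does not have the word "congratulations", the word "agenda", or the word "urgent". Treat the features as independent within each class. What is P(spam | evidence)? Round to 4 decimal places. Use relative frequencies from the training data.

0.8366

spam: (33/82) × (28/33) × (19/33) × (17/33) ≈ 0.101279
legitimate: (49/82) × (5/49) × (19/49) × (41/49) ≈ 0.0197834
P(spam | x) = 0.101279 / 0.1210624 ≈ 0.8366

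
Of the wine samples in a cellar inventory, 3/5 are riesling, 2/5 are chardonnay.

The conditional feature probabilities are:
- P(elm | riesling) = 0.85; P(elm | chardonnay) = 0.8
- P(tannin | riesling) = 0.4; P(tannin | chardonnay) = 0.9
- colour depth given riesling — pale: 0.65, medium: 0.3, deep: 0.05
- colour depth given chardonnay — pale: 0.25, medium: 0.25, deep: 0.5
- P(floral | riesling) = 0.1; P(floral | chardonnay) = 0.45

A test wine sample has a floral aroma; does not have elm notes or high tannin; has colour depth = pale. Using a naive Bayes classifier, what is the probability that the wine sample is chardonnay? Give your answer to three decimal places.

0.204

riesling: 0.6 × (1−0.85) × (1−0.4) × 0.65 × 0.1 = 0.00351
chardonnay: 0.4 × (1−0.8) × (1−0.9) × 0.25 × 0.45 = 0.0009
P(chardonnay | x) = 0.0009 / 0.00441 ≈ 0.204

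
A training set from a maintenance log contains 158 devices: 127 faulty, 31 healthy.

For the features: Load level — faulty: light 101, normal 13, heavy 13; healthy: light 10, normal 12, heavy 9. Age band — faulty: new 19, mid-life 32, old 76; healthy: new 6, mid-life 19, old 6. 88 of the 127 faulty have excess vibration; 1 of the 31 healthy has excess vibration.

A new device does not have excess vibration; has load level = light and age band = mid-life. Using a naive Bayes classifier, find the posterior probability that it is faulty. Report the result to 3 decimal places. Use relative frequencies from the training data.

0.569

faulty: (127/158) × (101/127) × (32/127) × (39/127) ≈ 0.049462
healthy: (31/158) × (10/31) × (19/31) × (30/31) ≈ 0.03754
P(faulty | x) = 0.049462 / 0.087002 ≈ 0.569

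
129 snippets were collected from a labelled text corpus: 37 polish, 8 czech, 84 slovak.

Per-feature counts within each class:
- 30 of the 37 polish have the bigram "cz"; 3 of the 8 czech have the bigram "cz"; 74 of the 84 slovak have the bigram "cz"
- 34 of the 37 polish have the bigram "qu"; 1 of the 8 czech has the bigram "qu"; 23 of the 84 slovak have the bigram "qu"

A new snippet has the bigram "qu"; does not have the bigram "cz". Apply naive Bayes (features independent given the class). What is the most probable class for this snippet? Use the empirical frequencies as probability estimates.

polish

polish: (37/129) × (7/37) × (34/37) ≈ 0.0498638
czech: (8/129) × (5/8) × (1/8) ≈ 0.00484496
slovak: (84/129) × (10/84) × (23/84) ≈ 0.0212255
Highest score → polish.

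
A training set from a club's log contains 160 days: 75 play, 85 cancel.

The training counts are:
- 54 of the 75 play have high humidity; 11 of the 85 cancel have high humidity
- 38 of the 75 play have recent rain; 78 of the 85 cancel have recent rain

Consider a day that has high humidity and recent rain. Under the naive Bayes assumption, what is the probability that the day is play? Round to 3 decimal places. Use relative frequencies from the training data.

0.730

play: (75/160) × (54/75) × (38/75) = 0.171
cancel: (85/160) × (11/85) × (78/85) ≈ 0.0630882
P(play | x) = 0.171 / 0.2340882 ≈ 0.730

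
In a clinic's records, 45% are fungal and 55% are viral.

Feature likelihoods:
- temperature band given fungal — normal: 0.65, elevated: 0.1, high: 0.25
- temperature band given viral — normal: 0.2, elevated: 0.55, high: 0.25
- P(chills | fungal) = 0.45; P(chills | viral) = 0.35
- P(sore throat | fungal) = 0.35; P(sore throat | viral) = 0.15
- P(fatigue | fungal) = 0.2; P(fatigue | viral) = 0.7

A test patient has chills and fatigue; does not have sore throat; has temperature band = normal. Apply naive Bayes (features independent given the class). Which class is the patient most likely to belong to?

viral

fungal: 0.45 × 0.65 × 0.45 × (1−0.35) × 0.2 = 0.01711125
viral: 0.55 × 0.2 × 0.35 × (1−0.15) × 0.7 = 0.0229075
Highest score → viral.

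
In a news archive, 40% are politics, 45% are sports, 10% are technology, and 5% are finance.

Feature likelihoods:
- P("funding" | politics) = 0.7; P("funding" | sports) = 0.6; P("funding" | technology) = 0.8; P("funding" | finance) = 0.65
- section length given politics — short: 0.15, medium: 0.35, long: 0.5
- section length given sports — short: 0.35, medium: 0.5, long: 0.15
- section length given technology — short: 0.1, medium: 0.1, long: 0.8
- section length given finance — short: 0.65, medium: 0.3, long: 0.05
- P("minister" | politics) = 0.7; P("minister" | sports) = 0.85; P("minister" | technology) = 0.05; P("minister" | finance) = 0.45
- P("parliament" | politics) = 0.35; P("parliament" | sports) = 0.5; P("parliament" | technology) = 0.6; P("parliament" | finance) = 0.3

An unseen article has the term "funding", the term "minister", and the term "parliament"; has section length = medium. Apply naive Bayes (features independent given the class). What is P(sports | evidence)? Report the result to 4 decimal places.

politics: 0.4 × 0.7 × 0.35 × 0.7 × 0.35 = 0.02401
sports: 0.45 × 0.6 × 0.5 × 0.85 × 0.5 = 0.057375
technology: 0.1 × 0.8 × 0.1 × 0.05 × 0.6 = 0.00024
finance: 0.05 × 0.65 × 0.3 × 0.45 × 0.3 = 0.00131625
P(sports | x) = 0.057375 / 0.08294125 ≈ 0.6918

0.6918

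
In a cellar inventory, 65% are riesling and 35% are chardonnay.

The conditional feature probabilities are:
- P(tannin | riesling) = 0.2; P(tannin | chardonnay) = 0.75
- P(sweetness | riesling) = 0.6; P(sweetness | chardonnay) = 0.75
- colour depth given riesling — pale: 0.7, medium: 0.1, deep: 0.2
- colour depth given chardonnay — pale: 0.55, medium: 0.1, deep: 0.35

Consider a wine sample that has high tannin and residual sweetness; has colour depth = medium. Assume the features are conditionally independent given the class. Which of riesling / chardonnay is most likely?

chardonnay

riesling: 0.65 × 0.2 × 0.6 × 0.1 = 0.0078
chardonnay: 0.35 × 0.75 × 0.75 × 0.1 = 0.0196875
Highest score → chardonnay.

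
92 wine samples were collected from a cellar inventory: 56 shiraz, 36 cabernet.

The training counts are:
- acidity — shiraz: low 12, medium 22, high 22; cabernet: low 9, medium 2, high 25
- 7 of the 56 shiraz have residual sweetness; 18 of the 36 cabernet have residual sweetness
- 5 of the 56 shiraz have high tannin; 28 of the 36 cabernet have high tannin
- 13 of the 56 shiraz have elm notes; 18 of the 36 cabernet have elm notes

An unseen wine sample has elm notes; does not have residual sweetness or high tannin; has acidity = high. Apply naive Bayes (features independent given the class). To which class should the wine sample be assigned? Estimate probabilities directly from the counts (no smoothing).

shiraz

shiraz: (56/92) × (22/56) × (49/56) × (51/56) × (13/56) ≈ 0.0442365
cabernet: (36/92) × (25/36) × (18/36) × (8/36) × (18/36) ≈ 0.0150966
Highest score → shiraz.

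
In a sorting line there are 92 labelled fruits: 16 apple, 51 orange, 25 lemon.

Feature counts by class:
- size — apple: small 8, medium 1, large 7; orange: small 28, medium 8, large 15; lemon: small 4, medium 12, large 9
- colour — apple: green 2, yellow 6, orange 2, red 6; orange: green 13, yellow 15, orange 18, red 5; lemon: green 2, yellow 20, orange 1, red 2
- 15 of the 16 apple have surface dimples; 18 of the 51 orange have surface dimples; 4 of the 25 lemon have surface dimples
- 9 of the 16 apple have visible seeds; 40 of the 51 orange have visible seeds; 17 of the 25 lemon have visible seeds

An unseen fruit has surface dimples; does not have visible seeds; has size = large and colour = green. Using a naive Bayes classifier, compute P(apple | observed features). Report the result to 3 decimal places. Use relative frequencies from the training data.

0.523

apple: (16/92) × (7/16) × (2/16) × (15/16) × (7/16) ≈ 0.00390094
orange: (51/92) × (15/51) × (13/51) × (18/51) × (11/51) ≈ 0.00316374
lemon: (25/92) × (9/25) × (2/25) × (4/25) × (8/25) ≈ 0.000400696
P(apple | x) = 0.00390094 / 0.007465376 ≈ 0.523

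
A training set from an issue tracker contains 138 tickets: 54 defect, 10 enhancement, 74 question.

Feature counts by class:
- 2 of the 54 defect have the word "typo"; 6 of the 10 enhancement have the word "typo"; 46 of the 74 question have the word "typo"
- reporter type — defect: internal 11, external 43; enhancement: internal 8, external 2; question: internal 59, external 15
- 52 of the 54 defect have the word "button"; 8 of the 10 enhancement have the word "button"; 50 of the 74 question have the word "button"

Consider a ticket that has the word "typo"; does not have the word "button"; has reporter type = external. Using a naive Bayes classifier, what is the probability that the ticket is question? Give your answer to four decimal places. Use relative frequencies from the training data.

0.9100

defect: (54/138) × (2/54) × (43/54) × (2/54) ≈ 0.000427427
enhancement: (10/138) × (6/10) × (2/10) × (2/10) ≈ 0.00173913
question: (74/138) × (46/74) × (15/74) × (24/74) ≈ 0.0219138
P(question | x) = 0.0219138 / 0.024080357 ≈ 0.9100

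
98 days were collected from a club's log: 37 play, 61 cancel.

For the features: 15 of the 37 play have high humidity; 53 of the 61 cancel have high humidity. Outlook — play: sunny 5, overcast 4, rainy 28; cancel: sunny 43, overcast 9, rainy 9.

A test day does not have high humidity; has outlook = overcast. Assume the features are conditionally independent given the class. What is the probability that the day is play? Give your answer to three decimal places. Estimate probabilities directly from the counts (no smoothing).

0.668

play: (37/98) × (22/37) × (4/37) ≈ 0.0242692
cancel: (61/98) × (8/61) × (9/61) ≈ 0.0120442
P(play | x) = 0.0242692 / 0.0363134 ≈ 0.668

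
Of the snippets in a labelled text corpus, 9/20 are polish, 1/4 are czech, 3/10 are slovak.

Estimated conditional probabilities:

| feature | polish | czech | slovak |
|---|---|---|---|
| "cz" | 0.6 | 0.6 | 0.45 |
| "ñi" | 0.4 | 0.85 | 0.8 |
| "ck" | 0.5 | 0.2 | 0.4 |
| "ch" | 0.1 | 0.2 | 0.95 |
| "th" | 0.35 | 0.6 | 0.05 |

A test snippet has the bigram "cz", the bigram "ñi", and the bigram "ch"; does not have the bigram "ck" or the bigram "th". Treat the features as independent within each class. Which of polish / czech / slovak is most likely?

slovak

polish: 0.45 × 0.6 × 0.4 × (1−0.5) × 0.1 × (1−0.35) = 0.00351
czech: 0.25 × 0.6 × 0.85 × (1−0.2) × 0.2 × (1−0.6) = 0.00816
slovak: 0.3 × 0.45 × 0.8 × (1−0.4) × 0.95 × (1−0.05) = 0.058482
Highest score → slovak.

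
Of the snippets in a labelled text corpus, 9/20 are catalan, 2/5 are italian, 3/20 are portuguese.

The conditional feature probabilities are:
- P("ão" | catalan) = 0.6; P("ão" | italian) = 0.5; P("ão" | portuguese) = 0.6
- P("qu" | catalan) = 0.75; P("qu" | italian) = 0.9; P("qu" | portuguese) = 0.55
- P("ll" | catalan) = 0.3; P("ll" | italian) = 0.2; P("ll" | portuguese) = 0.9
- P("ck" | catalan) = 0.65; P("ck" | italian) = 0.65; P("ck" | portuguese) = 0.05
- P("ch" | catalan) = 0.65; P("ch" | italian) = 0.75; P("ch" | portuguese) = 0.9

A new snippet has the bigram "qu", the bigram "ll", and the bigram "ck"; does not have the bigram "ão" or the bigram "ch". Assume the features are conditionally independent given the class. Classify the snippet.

catalan

catalan: 0.45 × (1−0.6) × 0.75 × 0.3 × 0.65 × (1−0.65) = 0.00921375
italian: 0.4 × (1−0.5) × 0.9 × 0.2 × 0.65 × (1−0.75) = 0.00585
portuguese: 0.15 × (1−0.6) × 0.55 × 0.9 × 0.05 × (1−0.9) = 0.0001485
Highest score → catalan.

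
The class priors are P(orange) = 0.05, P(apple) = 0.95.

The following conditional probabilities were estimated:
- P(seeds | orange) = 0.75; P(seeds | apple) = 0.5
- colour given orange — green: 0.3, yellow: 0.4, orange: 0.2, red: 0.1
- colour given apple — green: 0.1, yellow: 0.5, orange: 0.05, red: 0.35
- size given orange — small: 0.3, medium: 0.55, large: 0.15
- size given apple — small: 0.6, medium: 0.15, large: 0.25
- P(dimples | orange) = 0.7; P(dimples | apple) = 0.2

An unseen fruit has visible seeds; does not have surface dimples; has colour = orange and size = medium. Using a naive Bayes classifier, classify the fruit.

orange: 0.05 × 0.75 × 0.2 × 0.55 × (1−0.7) = 0.0012375
apple: 0.95 × 0.5 × 0.05 × 0.15 × (1−0.2) = 0.00285
Highest score → apple.

apple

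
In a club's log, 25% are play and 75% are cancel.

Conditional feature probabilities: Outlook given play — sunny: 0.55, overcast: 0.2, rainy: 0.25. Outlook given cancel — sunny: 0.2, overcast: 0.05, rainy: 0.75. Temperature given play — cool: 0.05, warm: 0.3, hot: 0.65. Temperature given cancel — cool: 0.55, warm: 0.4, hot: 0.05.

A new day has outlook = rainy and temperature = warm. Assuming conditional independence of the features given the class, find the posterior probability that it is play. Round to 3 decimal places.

play: 0.25 × 0.25 × 0.3 = 0.01875
cancel: 0.75 × 0.75 × 0.4 = 0.225
P(play | x) = 0.01875 / 0.24375 ≈ 0.077

0.077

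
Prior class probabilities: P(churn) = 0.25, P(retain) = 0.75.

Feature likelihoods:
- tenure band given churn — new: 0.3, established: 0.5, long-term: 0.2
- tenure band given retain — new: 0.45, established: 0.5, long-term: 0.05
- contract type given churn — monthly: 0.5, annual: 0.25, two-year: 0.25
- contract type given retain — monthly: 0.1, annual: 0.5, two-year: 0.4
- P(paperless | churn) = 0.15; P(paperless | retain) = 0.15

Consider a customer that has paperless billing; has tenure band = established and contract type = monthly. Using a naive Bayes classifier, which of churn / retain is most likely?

churn

churn: 0.25 × 0.5 × 0.5 × 0.15 = 0.009375
retain: 0.75 × 0.5 × 0.1 × 0.15 = 0.005625
Highest score → churn.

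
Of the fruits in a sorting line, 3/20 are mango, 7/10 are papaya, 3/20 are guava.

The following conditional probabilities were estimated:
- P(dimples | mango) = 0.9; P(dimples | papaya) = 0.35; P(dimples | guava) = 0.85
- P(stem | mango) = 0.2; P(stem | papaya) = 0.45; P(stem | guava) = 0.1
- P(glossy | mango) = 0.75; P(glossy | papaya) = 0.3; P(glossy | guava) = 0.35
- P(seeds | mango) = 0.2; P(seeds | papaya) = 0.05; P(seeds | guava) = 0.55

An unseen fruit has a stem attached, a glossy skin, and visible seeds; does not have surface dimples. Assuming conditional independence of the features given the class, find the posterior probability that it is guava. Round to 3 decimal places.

mango: 0.15 × (1−0.9) × 0.2 × 0.75 × 0.2 = 0.00045
papaya: 0.7 × (1−0.35) × 0.45 × 0.3 × 0.05 = 0.00307125
guava: 0.15 × (1−0.85) × 0.1 × 0.35 × 0.55 = 0.000433125
P(guava | x) = 0.000433125 / 0.003954375 ≈ 0.110

0.110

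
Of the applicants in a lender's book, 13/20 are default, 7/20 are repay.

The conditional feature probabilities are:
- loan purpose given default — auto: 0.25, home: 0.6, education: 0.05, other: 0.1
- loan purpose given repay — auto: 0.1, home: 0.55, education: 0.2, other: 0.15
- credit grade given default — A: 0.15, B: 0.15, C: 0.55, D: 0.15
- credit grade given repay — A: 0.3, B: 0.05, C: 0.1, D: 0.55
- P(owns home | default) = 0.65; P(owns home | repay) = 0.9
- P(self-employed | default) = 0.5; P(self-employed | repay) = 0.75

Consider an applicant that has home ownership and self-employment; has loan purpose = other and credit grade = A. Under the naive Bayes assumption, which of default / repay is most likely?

default: 0.65 × 0.1 × 0.15 × 0.65 × 0.5 = 0.00316875
repay: 0.35 × 0.15 × 0.3 × 0.9 × 0.75 = 0.01063125
Highest score → repay.

repay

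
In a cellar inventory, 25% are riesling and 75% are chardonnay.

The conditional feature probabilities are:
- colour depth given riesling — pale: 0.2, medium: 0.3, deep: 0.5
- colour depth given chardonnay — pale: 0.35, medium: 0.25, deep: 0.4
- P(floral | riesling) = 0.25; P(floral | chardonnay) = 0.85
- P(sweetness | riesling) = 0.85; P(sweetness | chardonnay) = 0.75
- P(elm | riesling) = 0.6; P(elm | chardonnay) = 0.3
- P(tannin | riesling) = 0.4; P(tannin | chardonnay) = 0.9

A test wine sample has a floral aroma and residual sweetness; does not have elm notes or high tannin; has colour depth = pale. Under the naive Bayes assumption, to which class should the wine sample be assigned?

riesling: 0.25 × 0.2 × 0.25 × 0.85 × (1−0.6) × (1−0.4) = 0.00255
chardonnay: 0.75 × 0.35 × 0.85 × 0.75 × (1−0.3) × (1−0.9) = 0.0117140625
Highest score → chardonnay.

chardonnay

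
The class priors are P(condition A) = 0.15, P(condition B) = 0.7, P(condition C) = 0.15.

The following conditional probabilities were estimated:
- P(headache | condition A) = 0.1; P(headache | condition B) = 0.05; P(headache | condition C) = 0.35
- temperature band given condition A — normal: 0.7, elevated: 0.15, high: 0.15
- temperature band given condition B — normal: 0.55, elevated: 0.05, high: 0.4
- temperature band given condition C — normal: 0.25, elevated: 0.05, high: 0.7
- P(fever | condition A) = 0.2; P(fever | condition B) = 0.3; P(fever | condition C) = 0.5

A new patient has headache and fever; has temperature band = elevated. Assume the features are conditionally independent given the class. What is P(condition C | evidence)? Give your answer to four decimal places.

condition A: 0.15 × 0.1 × 0.15 × 0.2 = 0.00045
condition B: 0.7 × 0.05 × 0.05 × 0.3 = 0.000525
condition C: 0.15 × 0.35 × 0.05 × 0.5 = 0.0013125
P(condition C | x) = 0.0013125 / 0.0022875 ≈ 0.5738

0.5738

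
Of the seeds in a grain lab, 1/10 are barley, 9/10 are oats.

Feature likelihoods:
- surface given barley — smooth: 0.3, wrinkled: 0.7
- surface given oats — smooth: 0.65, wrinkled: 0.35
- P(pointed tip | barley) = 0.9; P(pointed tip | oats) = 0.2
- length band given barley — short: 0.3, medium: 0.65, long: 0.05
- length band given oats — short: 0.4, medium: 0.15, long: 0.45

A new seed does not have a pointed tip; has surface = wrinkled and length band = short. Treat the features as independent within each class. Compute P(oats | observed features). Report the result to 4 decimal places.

barley: 0.1 × 0.7 × (1−0.9) × 0.3 = 0.0021
oats: 0.9 × 0.35 × (1−0.2) × 0.4 = 0.1008
P(oats | x) = 0.1008 / 0.1029 ≈ 0.9796

0.9796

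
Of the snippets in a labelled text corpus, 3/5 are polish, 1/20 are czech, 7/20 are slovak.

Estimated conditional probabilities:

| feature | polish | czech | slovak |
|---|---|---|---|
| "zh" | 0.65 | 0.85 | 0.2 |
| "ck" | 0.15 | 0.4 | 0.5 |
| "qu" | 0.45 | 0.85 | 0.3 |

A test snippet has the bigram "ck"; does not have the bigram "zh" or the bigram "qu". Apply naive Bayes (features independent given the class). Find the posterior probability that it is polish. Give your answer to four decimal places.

0.1496

polish: 0.6 × (1−0.65) × 0.15 × (1−0.45) = 0.017325
czech: 0.05 × (1−0.85) × 0.4 × (1−0.85) = 0.00045
slovak: 0.35 × (1−0.2) × 0.5 × (1−0.3) = 0.098
P(polish | x) = 0.017325 / 0.115775 ≈ 0.1496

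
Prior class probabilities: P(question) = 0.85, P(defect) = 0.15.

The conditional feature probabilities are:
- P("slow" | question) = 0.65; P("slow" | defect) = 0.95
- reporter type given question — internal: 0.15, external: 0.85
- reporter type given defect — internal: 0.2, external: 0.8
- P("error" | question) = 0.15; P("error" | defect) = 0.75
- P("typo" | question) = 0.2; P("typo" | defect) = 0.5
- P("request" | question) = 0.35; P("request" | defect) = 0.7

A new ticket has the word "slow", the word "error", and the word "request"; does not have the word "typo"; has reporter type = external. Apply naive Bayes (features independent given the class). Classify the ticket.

defect

question: 0.85 × 0.65 × 0.85 × 0.15 × (1−0.2) × 0.35 = 0.01972425
defect: 0.15 × 0.95 × 0.8 × 0.75 × (1−0.5) × 0.7 = 0.029925
Highest score → defect.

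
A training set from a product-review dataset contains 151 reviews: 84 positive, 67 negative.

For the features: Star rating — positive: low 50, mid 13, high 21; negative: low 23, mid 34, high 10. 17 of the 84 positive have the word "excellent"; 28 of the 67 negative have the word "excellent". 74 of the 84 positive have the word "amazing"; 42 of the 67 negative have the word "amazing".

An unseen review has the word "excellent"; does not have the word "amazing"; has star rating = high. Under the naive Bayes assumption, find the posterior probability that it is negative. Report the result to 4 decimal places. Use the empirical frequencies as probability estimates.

positive: (84/151) × (21/84) × (17/84) × (10/84) ≈ 0.00335068
negative: (67/151) × (10/67) × (28/67) × (25/67) ≈ 0.0103269
P(negative | x) = 0.0103269 / 0.01367758 ≈ 0.7550

0.7550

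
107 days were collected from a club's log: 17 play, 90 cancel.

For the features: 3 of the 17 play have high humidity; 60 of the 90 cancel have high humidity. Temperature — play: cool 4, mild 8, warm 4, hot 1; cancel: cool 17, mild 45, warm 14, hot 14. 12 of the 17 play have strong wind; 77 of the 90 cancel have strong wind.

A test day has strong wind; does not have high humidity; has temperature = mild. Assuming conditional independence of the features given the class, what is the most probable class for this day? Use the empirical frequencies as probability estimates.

cancel

play: (17/107) × (14/17) × (8/17) × (12/17) ≈ 0.0434628
cancel: (90/107) × (30/90) × (45/90) × (77/90) ≈ 0.119938
Highest score → cancel.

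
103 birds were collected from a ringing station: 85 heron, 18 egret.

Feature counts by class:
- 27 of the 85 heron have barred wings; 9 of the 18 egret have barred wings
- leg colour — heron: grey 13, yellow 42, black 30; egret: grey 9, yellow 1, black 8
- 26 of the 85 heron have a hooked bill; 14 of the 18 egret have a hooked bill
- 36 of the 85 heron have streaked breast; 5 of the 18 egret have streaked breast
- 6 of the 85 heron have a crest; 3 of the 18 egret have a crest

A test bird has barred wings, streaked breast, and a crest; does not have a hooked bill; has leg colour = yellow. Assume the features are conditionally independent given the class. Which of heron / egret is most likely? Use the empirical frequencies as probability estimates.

heron: (85/103) × (27/85) × (42/85) × (59/85) × (36/85) × (6/85) ≈ 0.00268786
egret: (18/103) × (9/18) × (1/18) × (4/18) × (5/18) × (3/18) ≈ 0.0000499421
Highest score → heron.

heron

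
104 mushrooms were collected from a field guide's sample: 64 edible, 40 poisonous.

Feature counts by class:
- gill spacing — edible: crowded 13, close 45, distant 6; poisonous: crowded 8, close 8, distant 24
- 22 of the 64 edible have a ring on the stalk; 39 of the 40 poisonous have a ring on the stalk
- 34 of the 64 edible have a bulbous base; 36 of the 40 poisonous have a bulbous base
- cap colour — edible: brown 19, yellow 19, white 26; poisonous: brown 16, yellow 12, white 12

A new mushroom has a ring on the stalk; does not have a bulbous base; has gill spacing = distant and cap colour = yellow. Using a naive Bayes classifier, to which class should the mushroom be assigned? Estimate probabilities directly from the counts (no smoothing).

edible: (64/104) × (6/64) × (22/64) × (30/64) × (19/64) ≈ 0.00275979
poisonous: (40/104) × (24/40) × (39/40) × (4/40) × (12/40) = 0.00675
Highest score → poisonous.

poisonous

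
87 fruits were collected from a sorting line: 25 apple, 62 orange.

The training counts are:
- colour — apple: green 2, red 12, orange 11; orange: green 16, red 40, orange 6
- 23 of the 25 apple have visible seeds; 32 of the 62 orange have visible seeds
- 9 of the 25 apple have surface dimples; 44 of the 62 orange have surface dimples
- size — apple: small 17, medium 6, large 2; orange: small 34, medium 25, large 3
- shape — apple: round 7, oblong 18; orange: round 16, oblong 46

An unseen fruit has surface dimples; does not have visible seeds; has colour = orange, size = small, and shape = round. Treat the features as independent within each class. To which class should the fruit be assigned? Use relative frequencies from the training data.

apple: (25/87) × (11/25) × (2/25) × (9/25) × (17/25) × (7/25) ≈ 0.000693319
orange: (62/87) × (6/62) × (30/62) × (44/62) × (34/62) × (16/62) ≈ 0.00335149
Highest score → orange.

orange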